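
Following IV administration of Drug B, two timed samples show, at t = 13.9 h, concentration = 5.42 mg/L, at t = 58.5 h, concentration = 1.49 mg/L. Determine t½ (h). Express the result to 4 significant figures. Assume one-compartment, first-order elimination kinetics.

23.94 h

k = ln(C₁/C₂) / (t₂ − t₁) = ln(5.42/1.49) / (58.5 − 13.9)
  = 1.291 / 44.60 = 0.02895 h⁻¹
t½ = ln2 / k = 0.693147 / 0.02895 = 23.94 h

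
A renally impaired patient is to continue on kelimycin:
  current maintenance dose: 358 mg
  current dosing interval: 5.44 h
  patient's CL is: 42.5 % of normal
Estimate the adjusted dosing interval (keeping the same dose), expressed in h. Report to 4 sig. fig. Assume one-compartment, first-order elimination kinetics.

To keep the same average steady-state level, dosing rate must scale with clearance.
CL ratio = 42.5 / 100 = 0.4250
New interval (same dose) = 5.44 / 0.4250 = 12.80 h

12.80 h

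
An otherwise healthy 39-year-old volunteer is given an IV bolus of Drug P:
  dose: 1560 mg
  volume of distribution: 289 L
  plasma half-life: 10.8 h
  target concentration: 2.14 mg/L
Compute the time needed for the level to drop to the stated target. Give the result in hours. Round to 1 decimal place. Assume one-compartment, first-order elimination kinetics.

C₀ = Dose / Vd = 1560 / 289 = 5.398 mg/L
k = ln2 / t½ = 0.693147 / 10.8 = 0.06418 h⁻¹
t = ln(C₀ / C) / k = ln(5.398 / 2.14) / 0.06418
  = ln(2.522) / 0.06418 = 0.9251 / 0.06418 = 14.41 h

14.4 h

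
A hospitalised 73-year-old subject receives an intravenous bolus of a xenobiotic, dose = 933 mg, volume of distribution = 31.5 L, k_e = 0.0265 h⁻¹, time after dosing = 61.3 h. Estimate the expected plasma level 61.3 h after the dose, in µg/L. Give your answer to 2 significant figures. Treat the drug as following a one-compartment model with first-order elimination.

C₀ = Dose / Vd = 933.0 / 31.5 = 29.62 mg/L
C = C₀ · e^(−k·t) = 29.62 × e^(−0.02650 × 61.3)
  = 29.62 × 0.1970 = 5.835 mg/L
Convert: 5.835 mg/L × 1000 = 5835 µg/L

5800 µg/L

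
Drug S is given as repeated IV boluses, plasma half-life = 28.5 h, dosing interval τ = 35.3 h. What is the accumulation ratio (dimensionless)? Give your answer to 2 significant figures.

k = ln2 / t½ = 0.693147 / 28.5 = 0.02432 h⁻¹
e^(−kτ) = e^(−0.02432 × 35.3) = 0.4238
Accumulation ratio R = 1 / (1 − e^(−kτ)) = 1 / (1 − 0.4238) = 1.736

1.7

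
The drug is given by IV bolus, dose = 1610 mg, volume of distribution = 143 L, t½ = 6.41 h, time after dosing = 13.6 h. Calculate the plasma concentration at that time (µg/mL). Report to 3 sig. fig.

C₀ = Dose / Vd = 1610 / 143 = 11.26 mg/L
k = ln2 / t½ = 0.693147 / 6.41 = 0.1081 h⁻¹
C = C₀ · e^(−k·t) = 11.26 × e^(−0.1081 × 13.6)
  = 11.26 × 0.2299 = 2.589 mg/L
(2.589 mg/L = 2.589 µg/mL)

2.59 µg/mL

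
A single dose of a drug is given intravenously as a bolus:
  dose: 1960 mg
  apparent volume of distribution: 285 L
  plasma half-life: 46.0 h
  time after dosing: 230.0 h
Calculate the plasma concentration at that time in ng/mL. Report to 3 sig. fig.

215 ng/mL

C₀ = Dose / Vd = 1960 / 285 = 6.877 mg/L
k = ln2 / t½ = 0.693147 / 46.0 = 0.01507 h⁻¹
t / t½ = 230.0 / 46.0 = 5 half-lives
C = C₀ × (1/2)^5 = 6.877 × 0.03125 = 0.2149 mg/L
Convert: 0.2149 mg/L × 1000 = 214.9 ng/mL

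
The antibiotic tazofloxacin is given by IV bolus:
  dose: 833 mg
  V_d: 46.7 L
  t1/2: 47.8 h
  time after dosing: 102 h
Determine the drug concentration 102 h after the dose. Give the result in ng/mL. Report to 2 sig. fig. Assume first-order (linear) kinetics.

4100 ng/mL

C₀ = Dose / Vd = 833.0 / 46.7 = 17.84 mg/L
k = ln2 / t½ = 0.693147 / 47.8 = 0.01450 h⁻¹
C = C₀ · e^(−k·t) = 17.84 × e^(−0.01450 × 102)
  = 17.84 × 0.2279 = 4.066 mg/L
Convert: 4.066 mg/L × 1000 = 4066 ng/mL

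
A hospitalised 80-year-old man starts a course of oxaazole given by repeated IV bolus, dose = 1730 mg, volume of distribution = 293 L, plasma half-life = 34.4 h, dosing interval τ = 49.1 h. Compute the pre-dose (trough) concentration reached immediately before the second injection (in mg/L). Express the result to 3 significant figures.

2.20 mg/L

C₀ per dose = Dose / Vd = 1730 / 293 = 5.904 mg/L
k = ln2 / t½ = 0.693147 / 34.4 = 0.02015 h⁻¹
Fraction remaining after one interval: r = e^(−kτ) = e^(−0.02015 × 49.1) = 0.3718
Before dose 2, 1 dose has been given (aged 1τ).
C_trough = C₀ × r = 5.904 × 0.3718 = 2.195 mg/L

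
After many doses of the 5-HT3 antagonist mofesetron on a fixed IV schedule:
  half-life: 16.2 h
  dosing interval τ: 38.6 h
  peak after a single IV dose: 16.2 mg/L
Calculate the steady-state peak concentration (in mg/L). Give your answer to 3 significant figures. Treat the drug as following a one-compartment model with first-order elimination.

k = ln2 / t½ = 0.693147 / 16.2 = 0.04279 h⁻¹
e^(−kτ) = e^(−0.04279 × 38.6) = 0.1917
Accumulation ratio R = 1 / (1 − e^(−kτ)) = 1 / (1 − 0.1917) = 1.237
Steady-state peak = C₀ × R = 16.2 × 1.237 = 20.04 mg/L

20.0 mg/L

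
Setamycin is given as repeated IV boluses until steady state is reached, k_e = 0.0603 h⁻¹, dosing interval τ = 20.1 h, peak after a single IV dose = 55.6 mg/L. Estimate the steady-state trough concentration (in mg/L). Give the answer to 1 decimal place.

e^(−kτ) = e^(−0.06030 × 20.1) = 0.2976
Accumulation ratio R = 1 / (1 − e^(−kτ)) = 1 / (1 − 0.2976) = 1.424
Steady-state trough = C₀ × R × e^(−kτ) = 55.6 × 1.424 × 0.2976 = 23.56 mg/L

23.6 mg/L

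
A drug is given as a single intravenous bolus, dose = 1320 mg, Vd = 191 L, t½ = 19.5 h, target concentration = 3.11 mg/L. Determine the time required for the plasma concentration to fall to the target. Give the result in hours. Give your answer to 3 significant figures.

22.5 h

C₀ = Dose / Vd = 1320 / 191 = 6.911 mg/L
k = ln2 / t½ = 0.693147 / 19.5 = 0.03555 h⁻¹
t = ln(C₀ / C) / k = ln(6.911 / 3.11) / 0.03555
  = ln(2.222) / 0.03555 = 0.7984 / 0.03555 = 22.46 h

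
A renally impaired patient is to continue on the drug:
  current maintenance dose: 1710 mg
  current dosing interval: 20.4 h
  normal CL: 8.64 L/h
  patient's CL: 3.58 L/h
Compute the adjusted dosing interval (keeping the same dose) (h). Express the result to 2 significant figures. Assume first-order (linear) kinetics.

49 h

To keep the same average steady-state level, dosing rate must scale with clearance.
CL ratio = 3.58 / 8.64 = 0.4144
New interval (same dose) = 20.4 / 0.4144 = 49.23 h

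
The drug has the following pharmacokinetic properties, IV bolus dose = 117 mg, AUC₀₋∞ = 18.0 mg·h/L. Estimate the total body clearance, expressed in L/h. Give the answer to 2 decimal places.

CL = Dose / AUC = 117 / 18.0 = 6.500 L/h

6.50 L/h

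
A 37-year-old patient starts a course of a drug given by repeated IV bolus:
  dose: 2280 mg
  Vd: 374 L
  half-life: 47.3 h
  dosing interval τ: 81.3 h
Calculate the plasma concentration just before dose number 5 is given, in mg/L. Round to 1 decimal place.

2.6 mg/L

C₀ per dose = Dose / Vd = 2280 / 374 = 6.096 mg/L
k = ln2 / t½ = 0.693147 / 47.3 = 0.01465 h⁻¹
Fraction remaining after one interval: r = e^(−kτ) = e^(−0.01465 × 81.3) = 0.3039
Before dose 5, 4 doses have been given (aged 1τ, 2τ, 3τ, 4τ).
C_trough = C₀ × (r + r² + … + r^4) = C₀ × r(1−r^4)/(1−r)
        = 6.096 × 0.3039 × (1 − 0.008529) / (1 − 0.3039) = 2.639 mg/L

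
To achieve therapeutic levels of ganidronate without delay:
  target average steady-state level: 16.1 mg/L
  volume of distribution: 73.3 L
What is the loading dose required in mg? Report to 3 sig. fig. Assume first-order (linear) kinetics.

1180 mg

LD = Css × Vd = 16.1 × 73.3 = 1180 mg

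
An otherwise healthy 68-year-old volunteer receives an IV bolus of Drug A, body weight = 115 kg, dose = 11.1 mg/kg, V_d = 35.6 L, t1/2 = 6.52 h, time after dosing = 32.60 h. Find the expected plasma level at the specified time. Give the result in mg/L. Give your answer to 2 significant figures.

1.1 mg/L

Total dose = 11.1 × 115 = 1277 mg
C₀ = Dose / Vd = 1277 / 35.6 = 35.87 mg/L
k = ln2 / t½ = 0.693147 / 6.52 = 0.1063 h⁻¹
t / t½ = 32.60 / 6.52 = 5 half-lives
C = C₀ × (1/2)^5 = 35.87 × 0.03125 = 1.121 mg/L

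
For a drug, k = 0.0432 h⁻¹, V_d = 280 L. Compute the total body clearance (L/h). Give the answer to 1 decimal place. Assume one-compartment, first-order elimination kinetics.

12.1 L/h

CL = k × Vd = 0.0432 × 280 = 12.10 L/h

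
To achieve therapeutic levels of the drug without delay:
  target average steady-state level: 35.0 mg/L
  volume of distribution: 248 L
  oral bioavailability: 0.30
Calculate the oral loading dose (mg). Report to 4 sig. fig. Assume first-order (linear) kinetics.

LD = Css × Vd / F = 35.0 × 248 / 0.30 = 28930 mg

28930 mg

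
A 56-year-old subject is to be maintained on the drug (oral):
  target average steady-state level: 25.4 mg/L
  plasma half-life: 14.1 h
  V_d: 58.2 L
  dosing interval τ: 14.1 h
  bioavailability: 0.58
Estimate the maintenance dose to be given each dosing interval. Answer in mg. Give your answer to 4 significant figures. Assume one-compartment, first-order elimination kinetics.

1767 mg

k = ln2 / t½ = 0.693147 / 14.1 = 0.04916 h⁻¹
CL = k × Vd = 0.04916 × 58.2 = 2.861 L/h
At steady state, F × (Dose/τ) = Css × CL.
Dose = Css × CL × τ / F = 25.4 × 2.861 × 14.1 / 0.58 = 1767 mg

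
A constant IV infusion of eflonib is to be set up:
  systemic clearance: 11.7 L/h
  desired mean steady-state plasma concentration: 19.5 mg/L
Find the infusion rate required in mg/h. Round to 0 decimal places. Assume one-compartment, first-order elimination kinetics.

228 mg/h

At steady state, infusion rate R₀ = Css × CL = 19.5 × 11.70 = 228.2 mg/h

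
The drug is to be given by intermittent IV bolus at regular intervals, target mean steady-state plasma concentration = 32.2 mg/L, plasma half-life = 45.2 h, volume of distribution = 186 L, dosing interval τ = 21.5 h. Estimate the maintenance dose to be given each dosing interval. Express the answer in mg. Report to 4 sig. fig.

1975 mg

k = ln2 / t½ = 0.693147 / 45.2 = 0.01534 h⁻¹
CL = k × Vd = 0.01534 × 186 = 2.853 L/h
At steady state, Dose/τ = Css × CL.
Dose = Css × CL × τ = 32.2 × 2.853 × 21.5 = 1975 mg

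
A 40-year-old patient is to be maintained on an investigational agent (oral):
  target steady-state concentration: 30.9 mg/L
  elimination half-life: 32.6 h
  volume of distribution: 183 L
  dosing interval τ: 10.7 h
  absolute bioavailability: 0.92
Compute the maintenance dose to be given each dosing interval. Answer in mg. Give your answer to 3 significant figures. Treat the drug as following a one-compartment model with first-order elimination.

k = ln2 / t½ = 0.693147 / 32.6 = 0.02126 h⁻¹
CL = k × Vd = 0.02126 × 183 = 3.891 L/h
At steady state, F × (Dose/τ) = Css × CL.
Dose = Css × CL × τ / F = 30.9 × 3.891 × 10.7 / 0.92 = 1398 mg

1400 mg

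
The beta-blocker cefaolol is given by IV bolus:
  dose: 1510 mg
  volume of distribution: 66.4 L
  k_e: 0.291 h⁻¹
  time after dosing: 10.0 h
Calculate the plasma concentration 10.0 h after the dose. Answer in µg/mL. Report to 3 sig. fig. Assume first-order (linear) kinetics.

C₀ = Dose / Vd = 1510 / 66.4 = 22.74 mg/L
C = C₀ · e^(−k·t) = 22.74 × e^(−0.2910 × 10.0)
  = 22.74 × 0.05448 = 1.239 mg/L
(1.239 mg/L = 1.239 µg/mL)

1.24 µg/mL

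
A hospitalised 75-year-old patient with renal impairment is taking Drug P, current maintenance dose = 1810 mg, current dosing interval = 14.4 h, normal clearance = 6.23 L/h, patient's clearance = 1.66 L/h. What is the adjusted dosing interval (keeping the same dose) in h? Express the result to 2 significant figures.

To keep the same average steady-state level, dosing rate must scale with clearance.
CL ratio = 1.66 / 6.23 = 0.2665
New interval (same dose) = 14.4 / 0.2665 = 54.03 h

54 h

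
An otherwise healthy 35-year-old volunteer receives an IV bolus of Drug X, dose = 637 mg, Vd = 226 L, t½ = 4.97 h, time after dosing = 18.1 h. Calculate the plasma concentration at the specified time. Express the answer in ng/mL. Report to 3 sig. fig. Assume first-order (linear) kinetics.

226 ng/mL

C₀ = Dose / Vd = 637.0 / 226 = 2.819 mg/L
k = ln2 / t½ = 0.693147 / 4.97 = 0.1395 h⁻¹
C = C₀ · e^(−k·t) = 2.819 × e^(−0.1395 × 18.1)
  = 2.819 × 0.08006 = 0.2257 mg/L
Convert: 0.2257 mg/L × 1000 = 225.7 ng/mL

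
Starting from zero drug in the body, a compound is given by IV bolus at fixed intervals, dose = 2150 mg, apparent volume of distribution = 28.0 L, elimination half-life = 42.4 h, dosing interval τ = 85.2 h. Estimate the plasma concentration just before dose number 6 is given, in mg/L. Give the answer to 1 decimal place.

25.3 mg/L

C₀ per dose = Dose / Vd = 2150 / 28.0 = 76.79 mg/L
k = ln2 / t½ = 0.693147 / 42.4 = 0.01635 h⁻¹
Fraction remaining after one interval: r = e^(−kτ) = e^(−0.01635 × 85.2) = 0.2483
Before dose 6, 5 doses have been given (aged 1τ, 2τ, 3τ, 4τ, 5τ).
C_trough = C₀ × (r + r² + … + r^5) = C₀ × r(1−r^5)/(1−r)
        = 76.79 × 0.2483 × (1 − 0.0009438) / (1 − 0.2483) = 25.34 mg/L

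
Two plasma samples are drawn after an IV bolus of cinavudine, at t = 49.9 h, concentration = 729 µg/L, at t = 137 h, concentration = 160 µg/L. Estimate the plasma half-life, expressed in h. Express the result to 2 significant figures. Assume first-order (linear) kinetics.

40 h

k = ln(C₁/C₂) / (t₂ − t₁) = ln(729/160) / (137 − 49.9)
  = 1.516 / 87.10 = 0.01741 h⁻¹
t½ = ln2 / k = 0.693147 / 0.01741 = 39.81 h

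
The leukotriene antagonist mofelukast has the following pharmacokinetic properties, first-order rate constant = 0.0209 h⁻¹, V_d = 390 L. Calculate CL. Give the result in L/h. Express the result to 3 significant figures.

CL = k × Vd = 0.0209 × 390 = 8.151 L/h

8.15 L/h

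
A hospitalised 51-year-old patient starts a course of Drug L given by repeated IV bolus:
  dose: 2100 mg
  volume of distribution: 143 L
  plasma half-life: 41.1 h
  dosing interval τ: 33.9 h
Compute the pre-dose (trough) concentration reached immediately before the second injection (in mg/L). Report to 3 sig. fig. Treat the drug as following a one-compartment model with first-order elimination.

8.29 mg/L

C₀ per dose = Dose / Vd = 2100 / 143 = 14.69 mg/L
k = ln2 / t½ = 0.693147 / 41.1 = 0.01686 h⁻¹
Fraction remaining after one interval: r = e^(−kτ) = e^(−0.01686 × 33.9) = 0.5646
Before dose 2, 1 dose has been given (aged 1τ).
C_trough = C₀ × r = 14.69 × 0.5646 = 8.294 mg/L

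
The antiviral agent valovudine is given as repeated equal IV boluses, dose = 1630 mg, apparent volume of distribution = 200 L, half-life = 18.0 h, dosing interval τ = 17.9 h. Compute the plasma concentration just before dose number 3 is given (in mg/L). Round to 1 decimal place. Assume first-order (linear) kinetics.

C₀ per dose = Dose / Vd = 1630 / 200 = 8.150 mg/L
k = ln2 / t½ = 0.693147 / 18.0 = 0.03851 h⁻¹
Fraction remaining after one interval: r = e^(−kτ) = e^(−0.03851 × 17.9) = 0.5019
Before dose 3, 2 doses have been given (aged 1τ, 2τ).
C_trough = C₀ × (r + r²) = 8.150 × (0.5019 + 0.2519) = 6.143 mg/L

6.1 mg/L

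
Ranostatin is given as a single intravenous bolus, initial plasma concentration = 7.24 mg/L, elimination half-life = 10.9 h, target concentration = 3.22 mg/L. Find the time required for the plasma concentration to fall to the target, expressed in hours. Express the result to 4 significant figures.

k = ln2 / t½ = 0.693147 / 10.9 = 0.06359 h⁻¹
t = ln(C₀ / C) / k = ln(7.240 / 3.22) / 0.06359
  = ln(2.248) / 0.06359 = 0.8100 / 0.06359 = 12.74 h

12.74 h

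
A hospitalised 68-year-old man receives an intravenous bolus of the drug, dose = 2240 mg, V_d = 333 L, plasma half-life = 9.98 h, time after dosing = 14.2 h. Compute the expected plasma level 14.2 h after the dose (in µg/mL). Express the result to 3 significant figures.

2.51 µg/mL

C₀ = Dose / Vd = 2240 / 333 = 6.727 mg/L
k = ln2 / t½ = 0.693147 / 9.98 = 0.06945 h⁻¹
C = C₀ · e^(−k·t) = 6.727 × e^(−0.06945 × 14.2)
  = 6.727 × 0.3730 = 2.509 mg/L
(2.509 mg/L = 2.509 µg/mL)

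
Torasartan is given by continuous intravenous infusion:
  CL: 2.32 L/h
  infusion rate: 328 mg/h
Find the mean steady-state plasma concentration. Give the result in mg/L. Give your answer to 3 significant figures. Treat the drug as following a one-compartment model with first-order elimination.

At steady state Css = R₀ / CL = 328 / 2.320 = 141.4 mg/L

141 mg/L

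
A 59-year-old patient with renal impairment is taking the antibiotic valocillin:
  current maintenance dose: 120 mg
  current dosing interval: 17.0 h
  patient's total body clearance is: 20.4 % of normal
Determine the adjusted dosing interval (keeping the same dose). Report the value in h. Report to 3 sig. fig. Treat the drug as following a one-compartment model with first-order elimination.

To keep the same average steady-state level, dosing rate must scale with clearance.
CL ratio = 20.4 / 100 = 0.2040
New interval (same dose) = 17.0 / 0.2040 = 83.33 h

83.3 h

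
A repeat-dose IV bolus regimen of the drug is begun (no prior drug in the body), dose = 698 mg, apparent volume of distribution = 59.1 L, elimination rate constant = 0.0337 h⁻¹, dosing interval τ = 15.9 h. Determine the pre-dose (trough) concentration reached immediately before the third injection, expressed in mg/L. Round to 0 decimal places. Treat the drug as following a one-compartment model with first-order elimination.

C₀ per dose = Dose / Vd = 698 / 59.1 = 11.81 mg/L
Fraction remaining after one interval: r = e^(−kτ) = e^(−0.03370 × 15.9) = 0.5852
Before dose 3, 2 doses have been given (aged 1τ, 2τ).
C_trough = C₀ × (r + r²) = 11.81 × (0.5852 + 0.3425) = 10.96 mg/L

11 mg/L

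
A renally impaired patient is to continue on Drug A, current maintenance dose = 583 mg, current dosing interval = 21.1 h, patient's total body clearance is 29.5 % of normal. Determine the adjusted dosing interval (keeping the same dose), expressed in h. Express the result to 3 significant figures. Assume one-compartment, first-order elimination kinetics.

To keep the same average steady-state level, dosing rate must scale with clearance.
CL ratio = 29.5 / 100 = 0.2950
New interval (same dose) = 21.1 / 0.2950 = 71.53 h

71.5 h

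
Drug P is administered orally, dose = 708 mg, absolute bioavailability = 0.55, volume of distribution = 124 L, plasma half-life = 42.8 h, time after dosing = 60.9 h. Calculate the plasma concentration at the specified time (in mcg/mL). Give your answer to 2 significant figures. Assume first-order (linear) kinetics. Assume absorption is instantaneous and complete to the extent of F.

1.2 mcg/mL

Amount reaching circulation = F × Dose = 0.55 × 708.0 = 389.4 mg
C₀ = F·Dose / Vd = 389.4 / 124 = 3.140 mg/L
k = ln2 / t½ = 0.693147 / 42.8 = 0.01620 h⁻¹
C = C₀ · e^(−k·t) = 3.140 × e^(−0.01620 × 60.9)
  = 3.140 × 0.3728 = 1.171 mg/L
(1.171 mg/L = 1.171 mcg/mL)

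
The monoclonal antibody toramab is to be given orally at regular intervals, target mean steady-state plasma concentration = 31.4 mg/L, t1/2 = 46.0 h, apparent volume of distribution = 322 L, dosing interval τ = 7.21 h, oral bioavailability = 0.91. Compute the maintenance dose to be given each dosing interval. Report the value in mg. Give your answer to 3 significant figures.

k = ln2 / t½ = 0.693147 / 46.0 = 0.01507 h⁻¹
CL = k × Vd = 0.01507 × 322 = 4.853 L/h
At steady state, F × (Dose/τ) = Css × CL.
Dose = Css × CL × τ / F = 31.4 × 4.853 × 7.21 / 0.91 = 1207 mg

1210 mg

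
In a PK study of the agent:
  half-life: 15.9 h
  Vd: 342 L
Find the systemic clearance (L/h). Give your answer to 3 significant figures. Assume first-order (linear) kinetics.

k = ln2 / t½ = 0.693147 / 15.9 = 0.04359 h⁻¹
CL = k × Vd = 0.04359 × 342 = 14.91 L/h

14.9 L/h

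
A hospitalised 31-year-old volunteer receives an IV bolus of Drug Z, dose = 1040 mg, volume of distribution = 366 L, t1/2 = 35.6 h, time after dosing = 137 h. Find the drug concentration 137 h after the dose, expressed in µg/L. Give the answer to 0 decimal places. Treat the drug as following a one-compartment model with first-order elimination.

C₀ = Dose / Vd = 1040 / 366 = 2.842 mg/L
k = ln2 / t½ = 0.693147 / 35.6 = 0.01947 h⁻¹
C = C₀ · e^(−k·t) = 2.842 × e^(−0.01947 × 137)
  = 2.842 × 0.06943 = 0.1973 mg/L
Convert: 0.1973 mg/L × 1000 = 197.3 µg/L

197 µg/L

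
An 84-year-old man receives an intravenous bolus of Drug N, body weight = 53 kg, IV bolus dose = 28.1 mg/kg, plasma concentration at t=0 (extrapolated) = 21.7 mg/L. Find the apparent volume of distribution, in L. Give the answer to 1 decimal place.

Dose = 28.1 × 53 = 1489 mg
Vd = Dose / C₀ = 1489 / 21.7 = 68.62 L

68.6 L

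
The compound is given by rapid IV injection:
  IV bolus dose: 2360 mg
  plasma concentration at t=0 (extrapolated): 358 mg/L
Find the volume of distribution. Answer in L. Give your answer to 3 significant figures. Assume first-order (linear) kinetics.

Vd = Dose / C₀ = 2360 / 358 = 6.592 L

6.59 L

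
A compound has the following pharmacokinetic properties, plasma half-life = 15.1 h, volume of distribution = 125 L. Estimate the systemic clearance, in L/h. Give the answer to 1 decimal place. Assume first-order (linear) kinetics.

5.7 L/h

k = ln2 / t½ = 0.693147 / 15.1 = 0.04590 h⁻¹
CL = k × Vd = 0.04590 × 125 = 5.738 L/h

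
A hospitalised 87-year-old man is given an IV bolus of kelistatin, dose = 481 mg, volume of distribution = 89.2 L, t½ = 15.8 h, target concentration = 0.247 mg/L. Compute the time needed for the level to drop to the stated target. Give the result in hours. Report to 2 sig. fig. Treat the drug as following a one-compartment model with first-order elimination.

70 h

C₀ = Dose / Vd = 481.0 / 89.2 = 5.392 mg/L
k = ln2 / t½ = 0.693147 / 15.8 = 0.04387 h⁻¹
t = ln(C₀ / C) / k = ln(5.392 / 0.247) / 0.04387
  = ln(21.83) / 0.04387 = 3.083 / 0.04387 = 70.28 h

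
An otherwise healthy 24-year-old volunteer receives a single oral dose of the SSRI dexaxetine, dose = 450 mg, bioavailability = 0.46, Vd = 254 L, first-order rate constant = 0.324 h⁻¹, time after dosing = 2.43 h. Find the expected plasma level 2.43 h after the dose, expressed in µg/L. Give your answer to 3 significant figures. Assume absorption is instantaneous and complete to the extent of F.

371 µg/L

Amount reaching circulation = F × Dose = 0.46 × 450.0 = 207.0 mg
C₀ = F·Dose / Vd = 207.0 / 254 = 0.8150 mg/L
C = C₀ · e^(−k·t) = 0.8150 × e^(−0.3240 × 2.43)
  = 0.8150 × 0.4551 = 0.3709 mg/L
Convert: 0.3709 mg/L × 1000 = 370.9 µg/L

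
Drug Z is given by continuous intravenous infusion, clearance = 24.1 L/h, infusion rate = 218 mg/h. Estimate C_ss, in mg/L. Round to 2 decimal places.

At steady state Css = R₀ / CL = 218 / 24.10 = 9.046 mg/L

9.05 mg/L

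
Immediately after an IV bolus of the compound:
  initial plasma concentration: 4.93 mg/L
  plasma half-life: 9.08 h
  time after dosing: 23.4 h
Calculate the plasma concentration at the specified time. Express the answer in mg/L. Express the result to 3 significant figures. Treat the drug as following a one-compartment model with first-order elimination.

0.826 mg/L

k = ln2 / t½ = 0.693147 / 9.08 = 0.07634 h⁻¹
C = C₀ · e^(−k·t) = 4.930 × e^(−0.07634 × 23.4)
  = 4.930 × 0.1676 = 0.8263 mg/L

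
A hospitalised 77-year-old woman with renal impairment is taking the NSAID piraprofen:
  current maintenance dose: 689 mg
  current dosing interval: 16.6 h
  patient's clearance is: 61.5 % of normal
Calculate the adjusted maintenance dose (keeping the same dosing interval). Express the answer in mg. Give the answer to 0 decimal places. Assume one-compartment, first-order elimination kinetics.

To keep the same average steady-state level, dosing rate must scale with clearance.
CL ratio = 61.5 / 100 = 0.6150
New dose (same interval) = 689 × 0.6150 = 423.7 mg

424 mg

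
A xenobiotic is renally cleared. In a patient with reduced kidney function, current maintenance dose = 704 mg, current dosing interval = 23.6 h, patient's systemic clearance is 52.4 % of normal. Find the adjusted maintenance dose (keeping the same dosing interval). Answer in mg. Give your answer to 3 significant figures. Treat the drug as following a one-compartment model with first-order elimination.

To keep the same average steady-state level, dosing rate must scale with clearance.
CL ratio = 52.4 / 100 = 0.5240
New dose (same interval) = 704 × 0.5240 = 368.9 mg

369 mg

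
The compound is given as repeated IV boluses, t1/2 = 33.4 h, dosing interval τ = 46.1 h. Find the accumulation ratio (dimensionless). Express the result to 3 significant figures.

1.62

k = ln2 / t½ = 0.693147 / 33.4 = 0.02075 h⁻¹
e^(−kτ) = e^(−0.02075 × 46.1) = 0.3842
Accumulation ratio R = 1 / (1 − e^(−kτ)) = 1 / (1 − 0.3842) = 1.624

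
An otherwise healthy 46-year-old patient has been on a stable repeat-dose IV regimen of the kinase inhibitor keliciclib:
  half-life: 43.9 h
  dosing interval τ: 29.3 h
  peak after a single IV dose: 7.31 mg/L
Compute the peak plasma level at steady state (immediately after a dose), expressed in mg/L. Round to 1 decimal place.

k = ln2 / t½ = 0.693147 / 43.9 = 0.01579 h⁻¹
e^(−kτ) = e^(−0.01579 × 29.3) = 0.6296
Accumulation ratio R = 1 / (1 − e^(−kτ)) = 1 / (1 − 0.6296) = 2.700
Steady-state peak = C₀ × R = 7.31 × 2.700 = 19.74 mg/L

19.7 mg/L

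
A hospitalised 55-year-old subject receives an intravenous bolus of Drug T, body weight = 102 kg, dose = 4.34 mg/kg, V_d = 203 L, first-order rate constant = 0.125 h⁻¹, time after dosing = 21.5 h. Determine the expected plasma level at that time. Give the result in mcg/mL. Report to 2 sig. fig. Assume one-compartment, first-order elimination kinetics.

Total dose = 4.34 × 102 = 442.7 mg
C₀ = Dose / Vd = 442.7 / 203 = 2.181 mg/L
C = C₀ · e^(−k·t) = 2.181 × e^(−0.1250 × 21.5)
  = 2.181 × 0.06805 = 0.1484 mg/L
(0.1484 mg/L = 0.1484 mcg/mL)

0.15 mcg/mL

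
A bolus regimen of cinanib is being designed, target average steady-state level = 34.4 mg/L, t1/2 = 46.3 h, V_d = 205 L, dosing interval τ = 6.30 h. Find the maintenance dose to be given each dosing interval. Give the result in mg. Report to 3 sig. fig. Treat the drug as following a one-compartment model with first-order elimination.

k = ln2 / t½ = 0.693147 / 46.3 = 0.01497 h⁻¹
CL = k × Vd = 0.01497 × 205 = 3.069 L/h
At steady state, Dose/τ = Css × CL.
Dose = Css × CL × τ = 34.4 × 3.069 × 6.30 = 665.1 mg

665 mg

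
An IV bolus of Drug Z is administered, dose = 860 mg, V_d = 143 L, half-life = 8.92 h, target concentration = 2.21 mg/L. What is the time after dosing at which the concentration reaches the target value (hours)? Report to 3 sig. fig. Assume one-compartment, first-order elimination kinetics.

12.9 h

C₀ = Dose / Vd = 860.0 / 143 = 6.014 mg/L
k = ln2 / t½ = 0.693147 / 8.92 = 0.07771 h⁻¹
t = ln(C₀ / C) / k = ln(6.014 / 2.21) / 0.07771
  = ln(2.721) / 0.07771 = 1.001 / 0.07771 = 12.88 h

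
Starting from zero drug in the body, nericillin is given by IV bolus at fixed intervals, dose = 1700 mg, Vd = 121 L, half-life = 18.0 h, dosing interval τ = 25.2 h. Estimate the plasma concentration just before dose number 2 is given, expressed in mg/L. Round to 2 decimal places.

5.32 mg/L

C₀ per dose = Dose / Vd = 1700 / 121 = 14.05 mg/L
k = ln2 / t½ = 0.693147 / 18.0 = 0.03851 h⁻¹
Fraction remaining after one interval: r = e^(−kτ) = e^(−0.03851 × 25.2) = 0.3789
Before dose 2, 1 dose has been given (aged 1τ).
C_trough = C₀ × r = 14.05 × 0.3789 = 5.324 mg/L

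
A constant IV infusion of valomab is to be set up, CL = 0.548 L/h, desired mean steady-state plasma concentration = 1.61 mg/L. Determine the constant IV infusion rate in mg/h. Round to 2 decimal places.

0.88 mg/h

At steady state, infusion rate R₀ = Css × CL = 1.61 × 0.5480 = 0.8823 mg/h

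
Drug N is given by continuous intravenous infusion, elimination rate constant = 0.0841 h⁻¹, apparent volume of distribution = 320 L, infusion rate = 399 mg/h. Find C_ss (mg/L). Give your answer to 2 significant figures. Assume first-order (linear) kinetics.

CL = k × Vd = 0.08410 × 320 = 26.91 L/h
At steady state Css = R₀ / CL = 399 / 26.91 = 14.83 mg/L

15 mg/L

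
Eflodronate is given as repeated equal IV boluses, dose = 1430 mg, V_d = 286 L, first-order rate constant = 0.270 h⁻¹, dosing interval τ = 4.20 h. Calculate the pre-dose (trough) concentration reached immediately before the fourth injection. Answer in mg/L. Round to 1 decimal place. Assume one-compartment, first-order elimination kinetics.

C₀ per dose = Dose / Vd = 1430 / 286 = 5.000 mg/L
Fraction remaining after one interval: r = e^(−kτ) = e^(−0.2700 × 4.20) = 0.3217
Before dose 4, 3 doses have been given (aged 1τ, 2τ, 3τ).
C_trough = C₀ × (r + r² + … + r^3) = C₀ × r(1−r^3)/(1−r)
        = 5.000 × 0.3217 × (1 − 0.03329) / (1 − 0.3217) = 2.292 mg/L

2.3 mg/L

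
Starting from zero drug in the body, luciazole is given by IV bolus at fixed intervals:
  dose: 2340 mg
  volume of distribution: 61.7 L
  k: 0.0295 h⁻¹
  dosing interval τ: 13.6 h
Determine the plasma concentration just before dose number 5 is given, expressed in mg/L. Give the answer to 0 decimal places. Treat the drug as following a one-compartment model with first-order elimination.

C₀ per dose = Dose / Vd = 2340 / 61.7 = 37.93 mg/L
Fraction remaining after one interval: r = e^(−kτ) = e^(−0.02950 × 13.6) = 0.6695
Before dose 5, 4 doses have been given (aged 1τ, 2τ, 3τ, 4τ).
C_trough = C₀ × (r + r² + … + r^4) = C₀ × r(1−r^4)/(1−r)
        = 37.93 × 0.6695 × (1 − 0.2009) / (1 − 0.6695) = 61.40 mg/L

61 mg/L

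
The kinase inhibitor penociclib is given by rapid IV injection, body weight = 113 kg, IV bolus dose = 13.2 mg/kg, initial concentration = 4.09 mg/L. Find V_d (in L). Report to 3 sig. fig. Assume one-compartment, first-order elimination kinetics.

Dose = 13.2 × 113 = 1492 mg
Vd = Dose / C₀ = 1492 / 4.09 = 364.8 L

365 L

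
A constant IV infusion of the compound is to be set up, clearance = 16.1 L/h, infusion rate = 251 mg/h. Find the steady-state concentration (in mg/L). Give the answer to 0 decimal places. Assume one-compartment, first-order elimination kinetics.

At steady state Css = R₀ / CL = 251 / 16.10 = 15.59 mg/L

16 mg/L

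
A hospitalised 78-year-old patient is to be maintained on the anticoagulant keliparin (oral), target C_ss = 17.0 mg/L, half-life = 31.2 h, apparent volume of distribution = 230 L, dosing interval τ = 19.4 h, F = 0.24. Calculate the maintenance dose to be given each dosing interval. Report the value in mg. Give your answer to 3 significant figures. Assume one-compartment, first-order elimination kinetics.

7020 mg

k = ln2 / t½ = 0.693147 / 31.2 = 0.02222 h⁻¹
CL = k × Vd = 0.02222 × 230 = 5.111 L/h
At steady state, F × (Dose/τ) = Css × CL.
Dose = Css × CL × τ / F = 17.0 × 5.111 × 19.4 / 0.24 = 7023 mg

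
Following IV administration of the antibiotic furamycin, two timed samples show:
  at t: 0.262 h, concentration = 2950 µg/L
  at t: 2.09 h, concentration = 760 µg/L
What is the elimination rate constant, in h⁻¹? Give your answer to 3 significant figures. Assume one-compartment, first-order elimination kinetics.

0.742 h⁻¹

k = ln(C₁/C₂) / (t₂ − t₁) = ln(2950/760) / (2.09 − 0.262)
  = 1.356 / 1.828 = 0.7418 h⁻¹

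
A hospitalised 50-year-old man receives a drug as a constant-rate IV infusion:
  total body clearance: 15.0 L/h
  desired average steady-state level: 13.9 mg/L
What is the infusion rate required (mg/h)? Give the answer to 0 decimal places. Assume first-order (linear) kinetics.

209 mg/h

At steady state, infusion rate R₀ = Css × CL = 13.9 × 15.00 = 208.5 mg/h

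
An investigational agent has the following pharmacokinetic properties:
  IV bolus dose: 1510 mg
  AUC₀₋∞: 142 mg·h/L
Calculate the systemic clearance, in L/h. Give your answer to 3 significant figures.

CL = Dose / AUC = 1510 / 142 = 10.63 L/h

10.6 L/h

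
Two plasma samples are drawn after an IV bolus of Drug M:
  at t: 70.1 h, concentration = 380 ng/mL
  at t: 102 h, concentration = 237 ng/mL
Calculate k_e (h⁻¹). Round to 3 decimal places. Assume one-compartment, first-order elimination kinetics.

k = ln(C₁/C₂) / (t₂ − t₁) = ln(380/237) / (102 − 70.1)
  = 0.4721 / 31.90 = 0.01480 h⁻¹

0.015 h⁻¹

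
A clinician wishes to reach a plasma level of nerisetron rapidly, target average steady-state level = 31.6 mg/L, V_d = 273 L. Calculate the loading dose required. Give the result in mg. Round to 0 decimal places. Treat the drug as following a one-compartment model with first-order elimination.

LD = Css × Vd = 31.6 × 273 = 8627 mg

8627 mg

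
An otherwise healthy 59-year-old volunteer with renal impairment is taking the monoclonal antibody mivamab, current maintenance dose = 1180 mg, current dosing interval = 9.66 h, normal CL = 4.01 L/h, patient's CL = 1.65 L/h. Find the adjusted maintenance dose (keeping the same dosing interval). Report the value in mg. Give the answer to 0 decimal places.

486 mg

To keep the same average steady-state level, dosing rate must scale with clearance.
CL ratio = 1.65 / 4.01 = 0.4115
New dose (same interval) = 1180 × 0.4115 = 485.6 mg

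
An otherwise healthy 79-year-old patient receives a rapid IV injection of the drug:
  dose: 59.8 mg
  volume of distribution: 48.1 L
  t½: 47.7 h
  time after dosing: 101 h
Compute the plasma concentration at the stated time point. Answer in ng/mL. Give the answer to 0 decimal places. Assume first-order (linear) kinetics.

287 ng/mL

C₀ = Dose / Vd = 59.80 / 48.1 = 1.243 mg/L
k = ln2 / t½ = 0.693147 / 47.7 = 0.01453 h⁻¹
C = C₀ · e^(−k·t) = 1.243 × e^(−0.01453 × 101)
  = 1.243 × 0.2305 = 0.2865 mg/L
Convert: 0.2865 mg/L × 1000 = 286.5 ng/mL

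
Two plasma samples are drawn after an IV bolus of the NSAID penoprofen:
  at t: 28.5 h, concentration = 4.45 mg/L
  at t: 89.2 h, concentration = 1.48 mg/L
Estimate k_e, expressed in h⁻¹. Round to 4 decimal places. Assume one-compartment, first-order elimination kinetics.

0.0181 h⁻¹

k = ln(C₁/C₂) / (t₂ − t₁) = ln(4.45/1.48) / (89.2 − 28.5)
  = 1.101 / 60.70 = 0.01814 h⁻¹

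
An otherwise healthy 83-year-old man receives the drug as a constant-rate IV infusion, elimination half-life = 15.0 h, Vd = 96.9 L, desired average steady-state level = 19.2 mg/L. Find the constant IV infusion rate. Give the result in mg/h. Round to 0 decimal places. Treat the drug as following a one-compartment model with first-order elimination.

86 mg/h

k = ln2 / t½ = 0.693147 / 15.0 = 0.04621 h⁻¹
CL = k × Vd = 0.04621 × 96.9 = 4.478 L/h
At steady state, infusion rate R₀ = Css × CL = 19.2 × 4.478 = 85.98 mg/h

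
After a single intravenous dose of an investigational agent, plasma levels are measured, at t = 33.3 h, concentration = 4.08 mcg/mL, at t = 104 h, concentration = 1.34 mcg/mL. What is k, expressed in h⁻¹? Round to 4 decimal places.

0.0157 h⁻¹

k = ln(C₁/C₂) / (t₂ − t₁) = ln(4.08/1.34) / (104 − 33.3)
  = 1.113 / 70.70 = 0.01574 h⁻¹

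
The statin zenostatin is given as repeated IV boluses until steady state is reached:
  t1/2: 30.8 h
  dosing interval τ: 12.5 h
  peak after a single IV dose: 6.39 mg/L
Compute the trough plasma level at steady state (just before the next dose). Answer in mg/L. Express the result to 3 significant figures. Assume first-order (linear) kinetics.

19.7 mg/L

k = ln2 / t½ = 0.693147 / 30.8 = 0.02250 h⁻¹
e^(−kτ) = e^(−0.02250 × 12.5) = 0.7548
Accumulation ratio R = 1 / (1 − e^(−kτ)) = 1 / (1 − 0.7548) = 4.078
Steady-state trough = C₀ × R × e^(−kτ) = 6.39 × 4.078 × 0.7548 = 19.67 mg/L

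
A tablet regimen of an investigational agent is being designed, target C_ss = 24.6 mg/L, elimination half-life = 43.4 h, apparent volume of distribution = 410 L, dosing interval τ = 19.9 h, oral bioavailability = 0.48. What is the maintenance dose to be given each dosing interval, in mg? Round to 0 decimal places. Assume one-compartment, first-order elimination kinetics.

k = ln2 / t½ = 0.693147 / 43.4 = 0.01597 h⁻¹
CL = k × Vd = 0.01597 × 410 = 6.548 L/h
At steady state, F × (Dose/τ) = Css × CL.
Dose = Css × CL × τ / F = 24.6 × 6.548 × 19.9 / 0.48 = 6678 mg

6678 mg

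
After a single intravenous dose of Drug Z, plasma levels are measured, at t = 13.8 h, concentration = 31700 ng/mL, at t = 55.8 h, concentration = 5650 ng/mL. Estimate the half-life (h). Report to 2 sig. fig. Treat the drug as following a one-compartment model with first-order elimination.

17 h

k = ln(C₁/C₂) / (t₂ − t₁) = ln(31700/5650) / (55.8 − 13.8)
  = 1.725 / 42.00 = 0.04107 h⁻¹
t½ = ln2 / k = 0.693147 / 0.04107 = 16.88 h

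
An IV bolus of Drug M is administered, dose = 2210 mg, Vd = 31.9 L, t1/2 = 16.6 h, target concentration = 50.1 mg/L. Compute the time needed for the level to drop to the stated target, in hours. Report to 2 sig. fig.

7.8 h

C₀ = Dose / Vd = 2210 / 31.9 = 69.28 mg/L
k = ln2 / t½ = 0.693147 / 16.6 = 0.04176 h⁻¹
t = ln(C₀ / C) / k = ln(69.28 / 50.1) / 0.04176
  = ln(1.383) / 0.04176 = 0.3243 / 0.04176 = 7.766 h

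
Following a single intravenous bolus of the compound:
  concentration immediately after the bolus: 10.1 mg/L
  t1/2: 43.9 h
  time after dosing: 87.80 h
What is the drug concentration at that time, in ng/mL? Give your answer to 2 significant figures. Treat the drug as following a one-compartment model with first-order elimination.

k = ln2 / t½ = 0.693147 / 43.9 = 0.01579 h⁻¹
t / t½ = 87.80 / 43.9 = 2 half-lives
C = C₀ × (1/2)^2 = 10.10 × 0.2500 = 2.525 mg/L
Convert: 2.525 mg/L × 1000 = 2525 ng/mL

2500 ng/mL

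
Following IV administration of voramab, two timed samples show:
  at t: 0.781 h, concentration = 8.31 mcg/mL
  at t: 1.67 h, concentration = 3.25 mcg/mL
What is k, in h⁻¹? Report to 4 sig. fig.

1.056 h⁻¹

k = ln(C₁/C₂) / (t₂ − t₁) = ln(8.31/3.25) / (1.67 − 0.781)
  = 0.9388 / 0.8890 = 1.056 h⁻¹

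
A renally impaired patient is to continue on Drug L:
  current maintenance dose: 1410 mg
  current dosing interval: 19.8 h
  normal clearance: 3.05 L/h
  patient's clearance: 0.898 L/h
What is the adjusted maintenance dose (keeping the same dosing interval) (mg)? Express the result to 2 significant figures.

To keep the same average steady-state level, dosing rate must scale with clearance.
CL ratio = 0.898 / 3.05 = 0.2944
New dose (same interval) = 1410 × 0.2944 = 415.1 mg

420 mg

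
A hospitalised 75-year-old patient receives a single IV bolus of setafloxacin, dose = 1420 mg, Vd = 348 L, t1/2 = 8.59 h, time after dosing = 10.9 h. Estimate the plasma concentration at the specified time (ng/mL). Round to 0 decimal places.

1693 ng/mL

C₀ = Dose / Vd = 1420 / 348 = 4.080 mg/L
k = ln2 / t½ = 0.693147 / 8.59 = 0.08069 h⁻¹
C = C₀ · e^(−k·t) = 4.080 × e^(−0.08069 × 10.9)
  = 4.080 × 0.4150 = 1.693 mg/L
Convert: 1.693 mg/L × 1000 = 1693 ng/mL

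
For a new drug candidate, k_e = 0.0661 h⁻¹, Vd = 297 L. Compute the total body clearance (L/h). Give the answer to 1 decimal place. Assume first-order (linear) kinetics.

CL = k × Vd = 0.0661 × 297 = 19.63 L/h

19.6 L/h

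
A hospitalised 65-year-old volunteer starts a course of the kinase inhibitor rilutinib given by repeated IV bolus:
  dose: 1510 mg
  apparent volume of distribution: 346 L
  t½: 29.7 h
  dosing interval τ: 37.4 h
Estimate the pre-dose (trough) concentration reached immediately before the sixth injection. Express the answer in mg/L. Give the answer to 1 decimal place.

C₀ per dose = Dose / Vd = 1510 / 346 = 4.364 mg/L
k = ln2 / t½ = 0.693147 / 29.7 = 0.02334 h⁻¹
Fraction remaining after one interval: r = e^(−kτ) = e^(−0.02334 × 37.4) = 0.4177
Before dose 6, 5 doses have been given (aged 1τ, 2τ, 3τ, 4τ, 5τ).
C_trough = C₀ × (r + r² + … + r^5) = C₀ × r(1−r^5)/(1−r)
        = 4.364 × 0.4177 × (1 − 0.01272) / (1 − 0.4177) = 3.091 mg/L

3.1 mg/L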